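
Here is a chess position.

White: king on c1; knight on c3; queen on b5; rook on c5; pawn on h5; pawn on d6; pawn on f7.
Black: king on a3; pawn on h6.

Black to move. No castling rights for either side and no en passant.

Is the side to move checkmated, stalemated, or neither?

stalemate

Black to move; black king on a3.
In check: no.
King squares — a2: attacked by Nc3; b2: attacked by Kc1; b3: attacked by Qb5; a4: attacked by Nc3; b4: attacked by Qb5.
Legal moves for Black: none.
Not in check and no legal moves → stalemate.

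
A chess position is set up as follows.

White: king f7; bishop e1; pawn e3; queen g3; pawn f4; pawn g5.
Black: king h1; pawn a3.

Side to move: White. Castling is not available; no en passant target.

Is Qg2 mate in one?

After Qg2: black king on h1; in check: yes, from the white queen on g2.
Black has 1 legal reply: Kxg2.
In check but a legal move exists → not checkmate.

no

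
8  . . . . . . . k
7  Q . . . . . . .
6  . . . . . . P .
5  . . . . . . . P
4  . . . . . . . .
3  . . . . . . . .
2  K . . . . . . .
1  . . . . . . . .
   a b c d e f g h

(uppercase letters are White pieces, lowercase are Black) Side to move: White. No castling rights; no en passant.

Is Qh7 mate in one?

yes

After Qh7: black king on h8; in check: yes, from the white queen on h7.
King squares — g7: attacked by Qh7; h7: attacked by Pg6; g8: attacked by Qh7.
Black has no legal moves → checkmate.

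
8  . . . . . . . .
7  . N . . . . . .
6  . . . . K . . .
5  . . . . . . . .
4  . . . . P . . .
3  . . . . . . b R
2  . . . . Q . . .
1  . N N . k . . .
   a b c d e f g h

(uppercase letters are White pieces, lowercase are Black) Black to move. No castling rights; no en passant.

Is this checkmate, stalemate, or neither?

checkmate

Black to move; black king on e1.
In check: yes, from the white queen on e2.
King squares — d1: attacked by Qe2; f1: attacked by Qe2; d2: attacked by Nb1; e2: attacked by Nc1; f2: attacked by Qe2.
Legal moves for Black: none.
In check with no legal moves → checkmate.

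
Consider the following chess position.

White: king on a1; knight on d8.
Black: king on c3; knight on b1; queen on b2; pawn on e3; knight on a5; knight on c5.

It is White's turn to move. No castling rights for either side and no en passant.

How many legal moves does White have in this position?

0

White to move; king on a1.
In check: yes, from the black queen on b2.
Legal moves: none.
Count: 0.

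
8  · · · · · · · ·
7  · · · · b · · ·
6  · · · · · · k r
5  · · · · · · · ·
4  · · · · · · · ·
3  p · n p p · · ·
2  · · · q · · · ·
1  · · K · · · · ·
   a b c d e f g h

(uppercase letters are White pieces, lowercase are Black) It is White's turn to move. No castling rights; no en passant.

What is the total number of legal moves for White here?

White to move; king on c1.
In check: yes, from the black queen on d2.
Legal moves: none.
Count: 0.

0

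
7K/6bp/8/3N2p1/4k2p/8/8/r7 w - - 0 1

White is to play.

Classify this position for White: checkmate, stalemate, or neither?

White to move; white king on h8.
In check: yes, from the black bishop on g7.
Legal moves for White: Kg8, Kxh7, Kxg7.
White is in check but has 3 legal moves → neither.

neither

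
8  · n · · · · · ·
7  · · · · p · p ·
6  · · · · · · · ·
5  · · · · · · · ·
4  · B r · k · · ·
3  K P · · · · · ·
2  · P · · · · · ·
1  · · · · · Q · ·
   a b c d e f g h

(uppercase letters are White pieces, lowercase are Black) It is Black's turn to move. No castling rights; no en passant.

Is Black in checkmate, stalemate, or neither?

neither

Black to move; black king on e4.
In check: no.
Legal moves for Black include: Nd7, Nc6, Na6, Ke5, Kd5, Kd4, Ke3, Rc8, Rc7, Rc6, Rc5, Rd4, Rxb4, Rc3, Rc2, Rc1, g6, e6, ... (list truncated; more exist).
Black has legal moves and is not in check → neither.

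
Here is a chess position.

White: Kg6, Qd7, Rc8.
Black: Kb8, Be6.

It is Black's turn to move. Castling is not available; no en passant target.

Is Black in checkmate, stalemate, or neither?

checkmate

Black to move; black king on b8.
In check: yes, from the white rook on c8.
King squares — a7: attacked by Qd7; b7: attacked by Qd7; c7: attacked by Qd7; a8: attacked by Rc8; c8: attacked by Qd7.
Legal moves for Black: none.
In check with no legal moves → checkmate.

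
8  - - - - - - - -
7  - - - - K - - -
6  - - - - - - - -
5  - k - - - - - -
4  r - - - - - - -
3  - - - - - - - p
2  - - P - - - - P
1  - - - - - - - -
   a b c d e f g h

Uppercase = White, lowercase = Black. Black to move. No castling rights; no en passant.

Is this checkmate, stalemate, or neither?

Black to move; black king on b5.
In check: no.
Legal moves for Black include: Kc6, Kb6, Ka6, Kc5, Ka5, Kc4, Kb4, Ra8, Ra7+, Ra6, Ra5, Rh4, Rg4, Rf4, Re4+, Rd4, Rc4, Rb4, ... (list truncated; more exist).
Black has legal moves and is not in check → neither.

neither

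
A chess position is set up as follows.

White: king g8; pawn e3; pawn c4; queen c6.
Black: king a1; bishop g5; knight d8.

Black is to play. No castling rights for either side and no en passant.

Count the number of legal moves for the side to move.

13

Black to move; king on a1.
In check: no.
Legal moves: Nf7, Nb7, Ne6, Nxc6, Be7, Bh6, Bf6, Bh4, Bf4, Bxe3, Kb2, Ka2, Kb1.
Count: 13.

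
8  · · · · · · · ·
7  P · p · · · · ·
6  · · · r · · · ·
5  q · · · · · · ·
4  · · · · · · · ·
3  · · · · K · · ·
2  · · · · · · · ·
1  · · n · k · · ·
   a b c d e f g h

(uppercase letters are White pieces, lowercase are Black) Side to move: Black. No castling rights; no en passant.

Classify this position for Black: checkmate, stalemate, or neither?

Black to move; black king on e1.
In check: no.
Legal moves for Black include: Rd8, Rd7, Rh6, Rg6, Rf6, Re6+, Rc6, Rb6, Ra6, Rd5, Rd4, Rd3+, Rd2, Rd1, Qxa7+, Qb6+, Qa6, Qh5, ... (list truncated; more exist).
Black has legal moves and is not in check → neither.

neither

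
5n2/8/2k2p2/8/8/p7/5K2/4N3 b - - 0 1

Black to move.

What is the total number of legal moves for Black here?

14

Black to move; king on c6.
In check: no.
Legal moves: Nh7, Nd7, Ng6, Ne6, Kd7, Kc7, Kb7, Kd6, Kb6, Kd5, Kc5, Kb5, f5, a2.
Count: 14.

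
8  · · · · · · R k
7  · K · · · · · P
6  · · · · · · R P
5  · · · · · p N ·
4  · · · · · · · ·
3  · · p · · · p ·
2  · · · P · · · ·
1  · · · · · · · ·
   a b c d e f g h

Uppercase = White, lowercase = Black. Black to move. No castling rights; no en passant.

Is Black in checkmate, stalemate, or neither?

checkmate

Black to move; black king on h8.
In check: yes, from the white rook on g8.
King squares — g7: attacked by Rg6; h7: attacked by Ng5; g8: attacked by Rg6.
Legal moves for Black: none.
In check with no legal moves → checkmate.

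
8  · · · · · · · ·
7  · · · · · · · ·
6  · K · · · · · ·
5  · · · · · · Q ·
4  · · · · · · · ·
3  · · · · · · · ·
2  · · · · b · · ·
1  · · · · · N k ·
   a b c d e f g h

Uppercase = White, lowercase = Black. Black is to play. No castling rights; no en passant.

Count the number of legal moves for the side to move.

Black to move; king on g1.
In check: yes, from the white queen on g5.
Legal moves: Kf2, Kh1, Kxf1, Bg4.
Count: 4.

4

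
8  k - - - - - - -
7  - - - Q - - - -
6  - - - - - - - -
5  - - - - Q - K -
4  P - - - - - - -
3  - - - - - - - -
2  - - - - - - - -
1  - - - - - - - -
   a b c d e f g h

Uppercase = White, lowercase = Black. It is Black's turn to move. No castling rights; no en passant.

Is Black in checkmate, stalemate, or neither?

Black to move; black king on a8.
In check: no.
King squares — a7: attacked by Qd7; b7: attacked by Qd7; b8: attacked by Qe5.
Legal moves for Black: none.
Not in check and no legal moves → stalemate.

stalemate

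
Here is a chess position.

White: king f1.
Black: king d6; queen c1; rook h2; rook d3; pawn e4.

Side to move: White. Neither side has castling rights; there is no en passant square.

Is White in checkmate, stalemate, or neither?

White to move; white king on f1.
In check: yes, from the black queen on c1.
King squares — e1: attacked by Qc1; g1: attacked by Qc1; e2: attacked by Rh2; f2: attacked by Rh2; g2: attacked by Rh2.
Legal moves for White: none.
In check with no legal moves → checkmate.

checkmate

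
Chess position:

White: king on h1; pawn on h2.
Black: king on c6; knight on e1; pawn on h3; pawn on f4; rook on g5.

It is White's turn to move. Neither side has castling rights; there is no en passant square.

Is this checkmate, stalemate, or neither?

stalemate

White to move; white king on h1.
In check: no.
King squares — g1: attacked by Rg5; g2: attacked by Ne1; h2: own pawn.
Legal moves for White: none.
Not in check and no legal moves → stalemate.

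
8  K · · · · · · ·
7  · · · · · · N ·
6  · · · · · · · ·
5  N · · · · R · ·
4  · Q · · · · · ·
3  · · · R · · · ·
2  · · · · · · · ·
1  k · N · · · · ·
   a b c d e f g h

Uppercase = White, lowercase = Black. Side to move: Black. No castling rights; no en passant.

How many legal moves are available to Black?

0

Black to move; king on a1.
In check: no.
Legal moves: none.
Count: 0.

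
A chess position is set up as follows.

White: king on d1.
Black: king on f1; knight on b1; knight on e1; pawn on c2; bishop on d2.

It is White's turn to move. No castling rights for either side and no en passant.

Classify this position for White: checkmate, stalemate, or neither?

White to move; white king on d1.
In check: yes, from the black pawn on c2.
King squares — c1: attacked by Bd2; e1: attacked by Kf1; c2: attacked by Ne1; d2: attacked by Nb1; e2: attacked by Kf1.
Legal moves for White: none.
In check with no legal moves → checkmate.

checkmate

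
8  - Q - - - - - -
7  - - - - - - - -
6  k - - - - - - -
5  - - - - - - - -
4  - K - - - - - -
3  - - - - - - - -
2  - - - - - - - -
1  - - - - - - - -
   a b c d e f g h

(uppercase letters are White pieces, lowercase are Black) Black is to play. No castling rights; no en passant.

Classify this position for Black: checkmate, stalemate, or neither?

Black to move; black king on a6.
In check: no.
King squares — a5: attacked by Kb4; b5: attacked by Kb4; b6: attacked by Qb8; a7: attacked by Qb8; b7: attacked by Qb8.
Legal moves for Black: none.
Not in check and no legal moves → stalemate.

stalemate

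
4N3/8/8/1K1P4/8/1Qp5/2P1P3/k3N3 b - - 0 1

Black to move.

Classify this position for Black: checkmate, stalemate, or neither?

Black to move; black king on a1.
In check: no.
King squares — b1: attacked by Qb3; a2: attacked by Qb3; b2: attacked by Qb3.
Legal moves for Black: none.
Not in check and no legal moves → stalemate.

stalemate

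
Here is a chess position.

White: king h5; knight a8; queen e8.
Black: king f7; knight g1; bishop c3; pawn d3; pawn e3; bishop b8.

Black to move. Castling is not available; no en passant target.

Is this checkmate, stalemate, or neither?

neither

Black to move; black king on f7.
In check: yes, from the white queen on e8.
King squares — e6: attacked by Qe8; f6: available; g6: attacked by Kh5; e7: attacked by Qe8; g7: available; e8: available; f8: attacked by Qe8; g8: attacked by Qe8.
Legal moves for Black: Kxe8, Kg7, Kf6.
Black is in check but has 3 legal moves → neither.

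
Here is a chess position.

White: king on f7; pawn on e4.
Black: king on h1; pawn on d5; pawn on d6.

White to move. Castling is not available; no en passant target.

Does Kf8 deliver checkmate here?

no

After Kf8: black king on h1; in check: no.
Black is not in check, so this cannot be checkmate.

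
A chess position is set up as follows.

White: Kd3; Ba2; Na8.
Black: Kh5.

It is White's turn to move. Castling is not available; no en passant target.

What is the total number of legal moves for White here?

17

White to move; king on d3.
In check: no.
Legal moves: Nc7, Nb6, Ke4, Kd4, Kc4, Ke3, Kc3, Ke2, Kd2, Kc2, Bg8, Bf7+, Be6, Bd5, Bc4, Bb3, Bb1.
Count: 17.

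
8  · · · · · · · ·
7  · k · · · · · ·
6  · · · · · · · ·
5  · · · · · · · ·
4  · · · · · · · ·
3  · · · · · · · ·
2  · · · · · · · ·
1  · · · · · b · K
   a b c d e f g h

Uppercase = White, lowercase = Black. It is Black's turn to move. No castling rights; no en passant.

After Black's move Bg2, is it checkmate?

no

After Bg2: white king on h1; in check: yes, from the black bishop on g2.
White has 3 legal replies: Kh2, Kxg2, Kg1.
In check but a legal move exists → not checkmate.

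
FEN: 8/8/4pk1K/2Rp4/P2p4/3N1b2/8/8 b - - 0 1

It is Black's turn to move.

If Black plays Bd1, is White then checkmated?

After Bd1: white king on h6; in check: no.
White is not in check, so this cannot be checkmate.

no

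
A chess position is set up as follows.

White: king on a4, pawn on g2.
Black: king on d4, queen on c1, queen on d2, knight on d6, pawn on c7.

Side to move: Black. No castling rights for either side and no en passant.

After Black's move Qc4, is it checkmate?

After Qc4: white king on a4; in check: yes, from the black queen on c4.
White has 1 legal reply: Ka3.
In check but a legal move exists → not checkmate.

no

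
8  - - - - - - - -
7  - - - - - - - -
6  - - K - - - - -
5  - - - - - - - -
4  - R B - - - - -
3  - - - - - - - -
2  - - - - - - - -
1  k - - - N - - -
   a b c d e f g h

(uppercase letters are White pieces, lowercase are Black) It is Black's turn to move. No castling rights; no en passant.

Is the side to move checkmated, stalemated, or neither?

stalemate

Black to move; black king on a1.
In check: no.
King squares — b1: attacked by Rb4; a2: attacked by Bc4; b2: attacked by Rb4.
Legal moves for Black: none.
Not in check and no legal moves → stalemate.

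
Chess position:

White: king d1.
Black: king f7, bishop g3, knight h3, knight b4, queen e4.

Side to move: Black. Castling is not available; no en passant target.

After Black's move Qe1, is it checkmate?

yes

After Qe1: white king on d1; in check: yes, from the black queen on e1.
King squares — c1: attacked by Qe1; e1: attacked by Bg3; c2: attacked by Nb4; d2: attacked by Qe1; e2: attacked by Qe1.
White has no legal moves → checkmate.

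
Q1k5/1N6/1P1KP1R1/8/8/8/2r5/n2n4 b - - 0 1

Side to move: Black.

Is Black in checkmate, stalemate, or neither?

checkmate

Black to move; black king on c8.
In check: yes, from the white queen on a8.
King squares — b7: attacked by Qa8; c7: attacked by Pb6; d7: attacked by Kd6; b8: attacked by Qa8; d8: attacked by Nb7.
Legal moves for Black: none.
In check with no legal moves → checkmate.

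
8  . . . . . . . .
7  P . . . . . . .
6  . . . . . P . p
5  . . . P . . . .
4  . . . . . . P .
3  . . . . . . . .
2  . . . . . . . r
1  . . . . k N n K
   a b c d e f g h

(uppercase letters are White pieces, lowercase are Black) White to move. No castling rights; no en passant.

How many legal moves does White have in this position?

White to move; king on h1.
In check: yes, from the black rook on h2.
Legal moves: Kxh2, Kxg1, Nxh2.
Count: 3.

3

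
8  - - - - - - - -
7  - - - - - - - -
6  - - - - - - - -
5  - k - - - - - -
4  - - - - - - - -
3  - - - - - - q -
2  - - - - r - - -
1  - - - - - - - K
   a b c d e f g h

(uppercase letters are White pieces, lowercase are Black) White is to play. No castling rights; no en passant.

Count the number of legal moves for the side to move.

0

White to move; king on h1.
In check: no.
Legal moves: none.
Count: 0.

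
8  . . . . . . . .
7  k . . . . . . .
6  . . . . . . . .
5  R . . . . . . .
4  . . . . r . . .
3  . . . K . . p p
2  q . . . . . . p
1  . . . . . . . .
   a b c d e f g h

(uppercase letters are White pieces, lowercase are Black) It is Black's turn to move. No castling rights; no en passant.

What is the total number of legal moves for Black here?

Black to move; king on a7.
In check: yes, from the white rook on a5.
Legal moves: Kb8, Kb7, Kb6, Qxa5.
Count: 4.

4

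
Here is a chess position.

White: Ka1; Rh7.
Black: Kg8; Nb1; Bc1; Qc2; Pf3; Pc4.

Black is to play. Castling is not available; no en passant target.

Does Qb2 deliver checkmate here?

After Qb2: white king on a1; in check: yes, from the black queen on b2.
King squares — b1: attacked by Qb2; a2: attacked by Qb2; b2: attacked by Bc1.
White has no legal moves → checkmate.

yes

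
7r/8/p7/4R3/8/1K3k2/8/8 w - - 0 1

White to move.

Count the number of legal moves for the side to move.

White to move; king on b3.
In check: no.
Legal moves: Re8, Re7, Re6, Rh5, Rg5, Rf5+, Rd5, Rc5, Rb5, Ra5, Re4, Re3+, Re2, Re1, Kc4, Kb4, Ka4, Kc3, Ka3, Kc2, Kb2, Ka2.
Count: 22.

22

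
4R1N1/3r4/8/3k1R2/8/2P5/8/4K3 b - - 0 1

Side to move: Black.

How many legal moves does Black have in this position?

Black to move; king on d5.
In check: yes, from the white rook on f5.
Legal moves: Kd6, Kc6, Kc4.
Count: 3.

3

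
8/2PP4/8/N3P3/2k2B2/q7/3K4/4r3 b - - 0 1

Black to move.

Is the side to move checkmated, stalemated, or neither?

neither

Black to move; black king on c4.
In check: yes, from the white knight on a5.
Legal moves for Black: Kd5, Kc5, Kb5, Kd4, Kb4, Qxa5+.
Black is in check but has 6 legal moves → neither.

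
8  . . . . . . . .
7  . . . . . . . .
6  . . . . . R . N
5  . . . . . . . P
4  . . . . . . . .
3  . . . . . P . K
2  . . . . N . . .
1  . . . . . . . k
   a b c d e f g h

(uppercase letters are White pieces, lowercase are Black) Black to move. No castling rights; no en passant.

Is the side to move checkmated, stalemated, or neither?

Black to move; black king on h1.
In check: no.
King squares — g1: attacked by Ne2; g2: attacked by Kh3; h2: attacked by Kh3.
Legal moves for Black: none.
Not in check and no legal moves → stalemate.

stalemate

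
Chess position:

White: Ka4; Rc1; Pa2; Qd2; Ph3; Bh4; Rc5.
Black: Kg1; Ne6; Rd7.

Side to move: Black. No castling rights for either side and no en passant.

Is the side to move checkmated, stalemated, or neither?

Black to move; black king on g1.
In check: yes, from the white rook on c1.
King squares — f1: attacked by Rc1; h1: attacked by Rc1; f2: attacked by Qd2; g2: attacked by Qd2; h2: attacked by Qd2.
Legal moves for Black: none.
In check with no legal moves → checkmate.

checkmate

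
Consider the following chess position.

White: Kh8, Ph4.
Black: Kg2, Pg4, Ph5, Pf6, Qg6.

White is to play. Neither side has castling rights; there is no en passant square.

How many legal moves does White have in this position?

0

White to move; king on h8.
In check: no.
Legal moves: none.
Count: 0.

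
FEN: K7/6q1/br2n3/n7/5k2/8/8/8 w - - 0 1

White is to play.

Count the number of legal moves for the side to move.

White to move; king on a8.
In check: no.
Legal moves: none.
Count: 0.

0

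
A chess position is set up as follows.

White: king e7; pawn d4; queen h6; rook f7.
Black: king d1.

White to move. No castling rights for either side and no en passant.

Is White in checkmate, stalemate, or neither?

neither

White to move; white king on e7.
In check: no.
Legal moves for White include: Rf8, Rh7, Rg7, Rf6, Rf5, Rf4, Rf3, Rf2, Rf1+, Kf8, Ke8, Kd8, Kd7, Kf6, Ke6, Kd6, Qh8, Qf8, ... (list truncated; more exist).
White has legal moves and is not in check → neither.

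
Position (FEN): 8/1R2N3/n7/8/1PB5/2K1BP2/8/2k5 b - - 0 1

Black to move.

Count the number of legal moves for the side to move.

Black to move; king on c1.
In check: yes, from the white bishop on e3.
Legal moves: Kd1, Kb1.
Count: 2.

2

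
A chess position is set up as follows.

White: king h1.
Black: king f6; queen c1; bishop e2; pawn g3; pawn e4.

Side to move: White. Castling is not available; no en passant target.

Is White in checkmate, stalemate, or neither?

White to move; white king on h1.
In check: yes, from the black queen on c1.
King squares — g1: attacked by Qc1; g2: available; h2: attacked by Pg3.
Legal moves for White: Kg2.
White is in check but has 1 legal move → neither.

neither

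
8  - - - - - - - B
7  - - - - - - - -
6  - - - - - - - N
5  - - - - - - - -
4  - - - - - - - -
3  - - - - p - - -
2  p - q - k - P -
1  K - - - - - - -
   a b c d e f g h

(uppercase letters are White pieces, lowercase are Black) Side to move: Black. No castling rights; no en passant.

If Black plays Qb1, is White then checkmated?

After Qb1: white king on a1; in check: yes, from the black queen on b1.
King squares — b1: attacked by Pa2; a2: attacked by Qb1; b2: attacked by Qb1.
White has no legal moves → checkmate.

yes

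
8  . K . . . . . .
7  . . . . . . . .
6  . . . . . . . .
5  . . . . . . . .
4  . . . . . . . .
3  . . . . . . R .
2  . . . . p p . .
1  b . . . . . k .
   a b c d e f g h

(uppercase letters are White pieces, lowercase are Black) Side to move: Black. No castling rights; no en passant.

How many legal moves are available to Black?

Black to move; king on g1.
In check: yes, from the white rook on g3.
Legal moves: Kh2, Kh1, Kf1.
Count: 3.

3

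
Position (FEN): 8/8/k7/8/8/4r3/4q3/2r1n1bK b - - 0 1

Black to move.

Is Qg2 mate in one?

After Qg2: white king on h1; in check: yes, from the black queen on g2.
King squares — g1: attacked by Qg2; g2: attacked by Ne1; h2: attacked by Bg1.
White has no legal moves → checkmate.

yes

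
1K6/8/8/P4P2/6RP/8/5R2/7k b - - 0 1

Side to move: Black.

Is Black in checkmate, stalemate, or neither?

stalemate

Black to move; black king on h1.
In check: no.
King squares — g1: attacked by Rg4; g2: attacked by Rf2; h2: attacked by Rf2.
Legal moves for Black: none.
Not in check and no legal moves → stalemate.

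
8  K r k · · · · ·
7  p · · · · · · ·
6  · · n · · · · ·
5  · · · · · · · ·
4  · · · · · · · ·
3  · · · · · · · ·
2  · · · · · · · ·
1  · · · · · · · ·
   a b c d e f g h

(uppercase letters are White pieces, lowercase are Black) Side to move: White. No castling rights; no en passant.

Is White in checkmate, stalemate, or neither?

checkmate

White to move; white king on a8.
In check: yes, from the black rook on b8.
King squares — a7: attacked by Nc6; b7: attacked by Rb8; b8: attacked by Nc6.
Legal moves for White: none.
In check with no legal moves → checkmate.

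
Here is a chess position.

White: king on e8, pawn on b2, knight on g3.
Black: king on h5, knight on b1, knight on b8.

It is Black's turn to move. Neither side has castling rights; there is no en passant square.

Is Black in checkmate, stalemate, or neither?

neither

Black to move; black king on h5.
In check: yes, from the white knight on g3.
Legal moves for Black: Kh6, Kg6, Kg5, Kh4, Kg4.
Black is in check but has 5 legal moves → neither.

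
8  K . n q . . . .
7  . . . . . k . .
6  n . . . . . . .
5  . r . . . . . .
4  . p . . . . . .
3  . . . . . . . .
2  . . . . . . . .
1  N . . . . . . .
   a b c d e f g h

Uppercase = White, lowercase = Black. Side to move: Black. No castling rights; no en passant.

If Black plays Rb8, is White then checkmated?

yes

After Rb8: white king on a8; in check: yes, from the black rook on b8.
King squares — a7: attacked by Nc8; b7: attacked by Rb8; b8: attacked by Na6.
White has no legal moves → checkmate.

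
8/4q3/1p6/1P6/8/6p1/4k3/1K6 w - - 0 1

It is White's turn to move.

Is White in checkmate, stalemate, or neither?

neither

White to move; white king on b1.
In check: no.
Legal moves for White: Kc2, Kb2, Ka2, Kc1, Ka1.
White has 5 legal moves and is not in check → neither.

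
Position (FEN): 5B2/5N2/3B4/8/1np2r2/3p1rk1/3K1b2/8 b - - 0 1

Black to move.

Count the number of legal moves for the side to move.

19

Black to move; king on g3.
In check: no.
Legal moves: Nc6, Na6, Nd5, Nc2, Na2, Kh4, Kg4, Kh3, Kh2, Kg2, Re3, Ba7, Bb6, Bc5, Bd4, Be3+, Bg1, Be1+, c3+.
Count: 19.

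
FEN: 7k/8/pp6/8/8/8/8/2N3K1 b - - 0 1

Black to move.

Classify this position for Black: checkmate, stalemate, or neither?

Black to move; black king on h8.
In check: no.
Legal moves for Black: Kg8, Kh7, Kg7, b5, a5.
Black has 5 legal moves and is not in check → neither.

neither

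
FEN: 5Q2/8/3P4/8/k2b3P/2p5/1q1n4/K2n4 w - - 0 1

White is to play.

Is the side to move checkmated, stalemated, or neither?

White to move; white king on a1.
In check: yes, from the black queen on b2.
King squares — b1: attacked by Qb2; a2: attacked by Qb2; b2: attacked by Nd1.
Legal moves for White: none.
In check with no legal moves → checkmate.

checkmate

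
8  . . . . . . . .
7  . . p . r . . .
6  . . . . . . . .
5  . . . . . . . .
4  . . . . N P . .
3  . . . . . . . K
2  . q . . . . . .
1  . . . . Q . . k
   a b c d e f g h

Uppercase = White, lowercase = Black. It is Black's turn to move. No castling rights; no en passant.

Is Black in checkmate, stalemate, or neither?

Black to move; black king on h1.
In check: yes, from the white queen on e1.
King squares — g1: attacked by Qe1; g2: attacked by Kh3; h2: attacked by Kh3.
Legal moves for Black: none.
In check with no legal moves → checkmate.

checkmate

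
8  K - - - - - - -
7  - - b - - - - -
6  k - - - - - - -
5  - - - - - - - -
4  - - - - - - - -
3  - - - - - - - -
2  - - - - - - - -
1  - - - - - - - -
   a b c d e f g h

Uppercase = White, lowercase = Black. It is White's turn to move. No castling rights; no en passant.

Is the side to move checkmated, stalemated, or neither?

White to move; white king on a8.
In check: no.
King squares — a7: attacked by Ka6; b7: attacked by Ka6; b8: attacked by Bc7.
Legal moves for White: none.
Not in check and no legal moves → stalemate.

stalemate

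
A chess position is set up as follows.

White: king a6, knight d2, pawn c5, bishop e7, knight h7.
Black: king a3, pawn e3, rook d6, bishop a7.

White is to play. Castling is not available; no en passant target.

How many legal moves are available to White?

7

White to move; king on a6.
In check: yes, from the black rook on d6.
Legal moves: Kb7, Kxa7, Kb5, Ka5, Bxd6, cxd6, c6.
Count: 7.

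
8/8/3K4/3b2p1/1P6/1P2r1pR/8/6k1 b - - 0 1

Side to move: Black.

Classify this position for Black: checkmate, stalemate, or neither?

Black to move; black king on g1.
In check: no.
Legal moves for Black include: Bg8, Ba8, Bf7, Bb7, Be6, Bc6, Be4, Bc4, Bf3, Bxb3, Bg2, Bh1, Re8, Re7, Re6+, Re5, Re4, Rf3, ... (list truncated; more exist).
Black has legal moves and is not in check → neither.

neither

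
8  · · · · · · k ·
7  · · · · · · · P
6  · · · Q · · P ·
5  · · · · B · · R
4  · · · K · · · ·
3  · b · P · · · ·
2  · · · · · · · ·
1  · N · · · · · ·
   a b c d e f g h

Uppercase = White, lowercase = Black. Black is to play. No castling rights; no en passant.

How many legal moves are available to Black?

Black to move; king on g8.
In check: yes, from the white pawn on h7.
Legal moves: none.
Count: 0.

0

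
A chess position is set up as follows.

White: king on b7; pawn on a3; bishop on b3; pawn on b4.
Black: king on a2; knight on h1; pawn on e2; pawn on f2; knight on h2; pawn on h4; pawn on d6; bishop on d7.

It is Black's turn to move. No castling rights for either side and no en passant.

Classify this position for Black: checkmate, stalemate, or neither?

Black to move; black king on a2.
In check: yes, from the white bishop on b3.
King squares — a1: available; b1: available; b2: available; a3: available; b3: available.
Legal moves for Black: Kxb3, Kxa3, Kb2, Kb1, Ka1.
Black is in check but has 5 legal moves → neither.

neither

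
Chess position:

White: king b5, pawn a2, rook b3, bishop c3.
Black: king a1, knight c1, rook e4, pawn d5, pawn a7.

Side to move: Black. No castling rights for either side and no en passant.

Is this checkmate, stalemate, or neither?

Black to move; black king on a1.
In check: yes, from the white bishop on c3.
King squares — b1: attacked by Rb3; a2: available; b2: attacked by Rb3.
Legal moves for Black: Kxa2.
Black is in check but has 1 legal move → neither.

neither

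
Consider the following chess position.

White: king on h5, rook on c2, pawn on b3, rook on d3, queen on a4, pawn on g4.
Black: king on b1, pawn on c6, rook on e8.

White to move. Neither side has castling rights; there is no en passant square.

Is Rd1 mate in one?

After Rd1: black king on b1; in check: yes, from the white rook on d1.
Black has 1 legal reply: Kxc2.
In check but a legal move exists → not checkmate.

no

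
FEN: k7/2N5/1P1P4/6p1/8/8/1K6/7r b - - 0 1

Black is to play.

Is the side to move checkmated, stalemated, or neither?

Black to move; black king on a8.
In check: yes, from the white knight on c7.
King squares — a7: attacked by Pb6; b7: available; b8: available.
Legal moves for Black: Kb8, Kb7.
Black is in check but has 2 legal moves → neither.

neither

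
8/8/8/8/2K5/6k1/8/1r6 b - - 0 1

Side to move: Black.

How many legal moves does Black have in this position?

22

Black to move; king on g3.
In check: no.
Legal moves: Kh4, Kg4, Kf4, Kh3, Kf3, Kh2, Kg2, Kf2, Rb8, Rb7, Rb6, Rb5, Rb4+, Rb3, Rb2, Rh1, Rg1, Rf1, Re1, Rd1, Rc1+, Ra1.
Count: 22.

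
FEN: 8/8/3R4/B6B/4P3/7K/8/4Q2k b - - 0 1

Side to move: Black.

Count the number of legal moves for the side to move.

0

Black to move; king on h1.
In check: yes, from the white queen on e1.
Legal moves: none.
Count: 0.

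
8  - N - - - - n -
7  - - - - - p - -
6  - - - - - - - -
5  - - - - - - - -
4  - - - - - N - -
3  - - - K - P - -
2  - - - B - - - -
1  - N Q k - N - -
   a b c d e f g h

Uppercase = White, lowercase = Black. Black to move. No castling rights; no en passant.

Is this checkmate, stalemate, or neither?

Black to move; black king on d1.
In check: yes, from the white queen on c1.
King squares — c1: attacked by Bd2; e1: attacked by Qc1; c2: attacked by Qc1; d2: attacked by Nb1; e2: attacked by Kd3.
Legal moves for Black: none.
In check with no legal moves → checkmate.

checkmate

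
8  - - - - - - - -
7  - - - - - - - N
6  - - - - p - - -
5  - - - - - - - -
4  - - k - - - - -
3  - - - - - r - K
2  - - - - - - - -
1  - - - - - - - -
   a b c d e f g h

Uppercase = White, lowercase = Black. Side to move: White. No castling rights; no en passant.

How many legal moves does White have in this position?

4

White to move; king on h3.
In check: yes, from the black rook on f3.
Legal moves: Kh4, Kg4, Kh2, Kg2.
Count: 4.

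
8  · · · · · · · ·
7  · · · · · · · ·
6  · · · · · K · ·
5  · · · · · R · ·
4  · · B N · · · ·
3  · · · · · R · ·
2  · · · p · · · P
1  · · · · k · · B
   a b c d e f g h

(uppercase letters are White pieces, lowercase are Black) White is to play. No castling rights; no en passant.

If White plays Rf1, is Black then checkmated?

After Rf1: black king on e1; in check: yes, from the white rook on f1.
King squares — d1: attacked by Rf1; f1: attacked by Bc4; d2: own pawn; e2: attacked by Bc4; f2: attacked by Rf1.
Black has no legal moves → checkmate.

yes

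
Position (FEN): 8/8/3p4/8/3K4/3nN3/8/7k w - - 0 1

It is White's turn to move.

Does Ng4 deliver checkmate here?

After Ng4: black king on h1; in check: no.
Black is not in check, so this cannot be checkmate.

no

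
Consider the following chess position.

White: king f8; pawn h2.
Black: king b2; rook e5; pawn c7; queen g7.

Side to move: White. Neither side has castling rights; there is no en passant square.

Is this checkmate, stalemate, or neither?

neither

White to move; white king on f8.
In check: yes, from the black queen on g7.
King squares — e7: attacked by Re5; f7: attacked by Qg7; g7: available; e8: attacked by Re5; g8: attacked by Qg7.
Legal moves for White: Kxg7.
White is in check but has 1 legal move → neither.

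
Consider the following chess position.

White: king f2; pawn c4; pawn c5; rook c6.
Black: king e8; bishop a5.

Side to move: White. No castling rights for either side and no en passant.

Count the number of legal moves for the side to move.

16

White to move; king on f2.
In check: no.
Legal moves: Rc8+, Rc7, Rh6, Rg6, Rf6, Re6+, Rd6, Rb6, Ra6, Kg3, Kf3, Ke3, Kg2, Ke2, Kg1, Kf1.
Count: 16.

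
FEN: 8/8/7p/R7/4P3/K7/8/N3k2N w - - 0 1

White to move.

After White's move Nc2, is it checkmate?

no

After Nc2: black king on e1; in check: yes, from the white knight on c2.
Black has 4 legal replies: Ke2, Kd2, Kf1, Kd1.
In check but a legal move exists → not checkmate.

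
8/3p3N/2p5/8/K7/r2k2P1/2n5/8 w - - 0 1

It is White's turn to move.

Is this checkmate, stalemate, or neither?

White to move; white king on a4.
In check: yes, from the black rook on a3.
King squares — a3: attacked by Nc2; b3: attacked by Ra3; b4: attacked by Nc2; a5: attacked by Ra3; b5: attacked by Pc6.
Legal moves for White: none.
In check with no legal moves → checkmate.

checkmate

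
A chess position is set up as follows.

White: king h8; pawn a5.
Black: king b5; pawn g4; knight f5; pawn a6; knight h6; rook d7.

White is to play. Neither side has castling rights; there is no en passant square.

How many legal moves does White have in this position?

0

White to move; king on h8.
In check: no.
Legal moves: none.
Count: 0.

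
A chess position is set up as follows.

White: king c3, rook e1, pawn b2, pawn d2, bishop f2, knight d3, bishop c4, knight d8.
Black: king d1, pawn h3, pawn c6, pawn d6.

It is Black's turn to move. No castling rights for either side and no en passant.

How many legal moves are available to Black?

Black to move; king on d1.
In check: yes, from the white rook on e1.
Legal moves: none.
Count: 0.

0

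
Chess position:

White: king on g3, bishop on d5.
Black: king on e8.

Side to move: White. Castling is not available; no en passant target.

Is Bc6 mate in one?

After Bc6: black king on e8; in check: yes, from the white bishop on c6.
Black has 4 legal replies: Kf8, Kd8, Kf7, Ke7.
In check but a legal move exists → not checkmate.

no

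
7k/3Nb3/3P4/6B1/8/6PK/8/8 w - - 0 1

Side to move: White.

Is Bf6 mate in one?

no

After Bf6: black king on h8; in check: yes, from the white bishop on f6.
Black has 3 legal replies: Kg8, Kh7, Bxf6.
In check but a legal move exists → not checkmate.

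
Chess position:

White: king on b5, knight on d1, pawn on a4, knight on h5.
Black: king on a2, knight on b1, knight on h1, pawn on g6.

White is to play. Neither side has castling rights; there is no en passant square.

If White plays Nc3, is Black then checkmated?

After Nc3: black king on a2; in check: yes, from the white knight on c3.
Black has 5 legal replies: Kb3, Ka3, Kb2, Ka1, Nxc3+.
In check but a legal move exists → not checkmate.

no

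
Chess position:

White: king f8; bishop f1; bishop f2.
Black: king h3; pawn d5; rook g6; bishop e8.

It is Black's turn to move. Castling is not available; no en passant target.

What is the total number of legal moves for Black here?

3

Black to move; king on h3.
In check: yes, from the white bishop on f1.
Legal moves: Kg4, Kh2, Rg2.
Count: 3.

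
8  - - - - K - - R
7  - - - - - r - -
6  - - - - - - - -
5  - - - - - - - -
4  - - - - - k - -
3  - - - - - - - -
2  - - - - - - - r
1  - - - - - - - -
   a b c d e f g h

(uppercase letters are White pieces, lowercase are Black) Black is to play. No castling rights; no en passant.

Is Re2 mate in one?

After Re2: white king on e8; in check: yes, from the black rook on e2.
White has 2 legal replies: Kd8, Kxf7.
In check but a legal move exists → not checkmate.

no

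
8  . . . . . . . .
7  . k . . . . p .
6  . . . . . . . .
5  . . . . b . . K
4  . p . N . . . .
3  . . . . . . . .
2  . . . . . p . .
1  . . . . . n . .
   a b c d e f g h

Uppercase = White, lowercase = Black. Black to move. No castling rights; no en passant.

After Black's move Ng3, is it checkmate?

no

After Ng3: white king on h5; in check: yes, from the black knight on g3.
White has 4 legal replies: Kg6, Kg5, Kh4, Kg4.
In check but a legal move exists → not checkmate.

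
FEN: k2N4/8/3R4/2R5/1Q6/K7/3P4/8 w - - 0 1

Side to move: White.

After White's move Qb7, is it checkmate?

yes

After Qb7: black king on a8; in check: yes, from the white queen on b7.
King squares — a7: attacked by Qb7; b7: attacked by Nd8; b8: attacked by Qb7.
Black has no legal moves → checkmate.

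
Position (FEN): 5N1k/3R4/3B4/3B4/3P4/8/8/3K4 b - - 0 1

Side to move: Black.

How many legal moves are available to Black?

0

Black to move; king on h8.
In check: no.
Legal moves: none.
Count: 0.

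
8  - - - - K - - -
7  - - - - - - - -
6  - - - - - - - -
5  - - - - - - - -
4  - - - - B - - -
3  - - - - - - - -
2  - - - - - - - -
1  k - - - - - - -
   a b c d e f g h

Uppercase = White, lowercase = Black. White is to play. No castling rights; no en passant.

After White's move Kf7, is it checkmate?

no

After Kf7: black king on a1; in check: no.
Black is not in check, so this cannot be checkmate.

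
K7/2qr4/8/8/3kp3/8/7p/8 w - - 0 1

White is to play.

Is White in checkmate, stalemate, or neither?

stalemate

White to move; white king on a8.
In check: no.
King squares — a7: attacked by Qc7; b7: attacked by Qc7; b8: attacked by Qc7.
Legal moves for White: none.
Not in check and no legal moves → stalemate.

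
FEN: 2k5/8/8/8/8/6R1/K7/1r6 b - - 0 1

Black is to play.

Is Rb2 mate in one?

no

After Rb2: white king on a2; in check: yes, from the black rook on b2.
White has 3 legal replies: Ka3, Kxb2, Ka1.
In check but a legal move exists → not checkmate.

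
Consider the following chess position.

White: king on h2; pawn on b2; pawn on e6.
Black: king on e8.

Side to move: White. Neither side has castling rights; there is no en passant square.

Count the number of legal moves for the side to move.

8

White to move; king on h2.
In check: no.
Legal moves: Kh3, Kg3, Kg2, Kh1, Kg1, e7, b3, b4.
Count: 8.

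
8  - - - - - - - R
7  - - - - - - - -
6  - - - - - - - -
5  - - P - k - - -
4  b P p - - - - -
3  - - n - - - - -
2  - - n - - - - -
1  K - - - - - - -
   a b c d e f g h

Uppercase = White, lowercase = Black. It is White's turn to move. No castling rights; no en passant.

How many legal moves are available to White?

White to move; king on a1.
In check: yes, from the black knight on c2.
Legal moves: Kb2.
Count: 1.

1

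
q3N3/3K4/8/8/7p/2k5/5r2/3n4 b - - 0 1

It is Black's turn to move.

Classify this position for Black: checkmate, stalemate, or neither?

neither

Black to move; black king on c3.
In check: no.
Legal moves for Black include: Qxe8+, Qd8+, Qc8+, Qb8, Qb7+, Qa7+, Qc6+, Qa6, Qd5+, Qa5, Qe4, Qa4+, Qf3, Qa3, Qg2, Qa2, Qh1, Qa1, ... (list truncated; more exist).
Black has legal moves and is not in check → neither.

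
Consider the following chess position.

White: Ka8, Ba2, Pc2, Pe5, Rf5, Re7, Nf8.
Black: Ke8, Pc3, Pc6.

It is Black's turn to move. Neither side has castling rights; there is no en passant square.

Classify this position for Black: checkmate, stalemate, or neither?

Black to move; black king on e8.
In check: yes, from the white rook on e7.
Legal moves for Black: Kd8, Kxe7.
Black is in check but has 2 legal moves → neither.

neither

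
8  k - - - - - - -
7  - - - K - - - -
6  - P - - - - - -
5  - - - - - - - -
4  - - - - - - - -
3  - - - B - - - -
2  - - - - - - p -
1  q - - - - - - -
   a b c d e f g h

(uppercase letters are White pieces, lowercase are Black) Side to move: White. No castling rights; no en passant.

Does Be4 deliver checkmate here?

no

After Be4: black king on a8; in check: yes, from the white bishop on e4.
Black has 1 legal reply: Kb8.
In check but a legal move exists → not checkmate.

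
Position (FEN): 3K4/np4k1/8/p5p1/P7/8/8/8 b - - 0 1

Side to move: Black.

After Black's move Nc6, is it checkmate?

no

After Nc6: white king on d8; in check: yes, from the black knight on c6.
White has 4 legal replies: Ke8, Kc8, Kd7, Kc7.
In check but a legal move exists → not checkmate.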